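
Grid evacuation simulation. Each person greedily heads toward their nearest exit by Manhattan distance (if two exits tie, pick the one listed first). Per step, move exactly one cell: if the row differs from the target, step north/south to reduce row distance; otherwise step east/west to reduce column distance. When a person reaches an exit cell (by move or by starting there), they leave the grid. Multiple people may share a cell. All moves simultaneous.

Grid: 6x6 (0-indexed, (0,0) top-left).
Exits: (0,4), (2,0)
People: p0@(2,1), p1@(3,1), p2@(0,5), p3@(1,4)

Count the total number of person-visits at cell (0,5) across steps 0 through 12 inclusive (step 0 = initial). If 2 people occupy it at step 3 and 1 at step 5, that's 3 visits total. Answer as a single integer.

Answer: 1

Derivation:
Step 0: p0@(2,1) p1@(3,1) p2@(0,5) p3@(1,4) -> at (0,5): 1 [p2], cum=1
Step 1: p0@ESC p1@(2,1) p2@ESC p3@ESC -> at (0,5): 0 [-], cum=1
Step 2: p0@ESC p1@ESC p2@ESC p3@ESC -> at (0,5): 0 [-], cum=1
Total visits = 1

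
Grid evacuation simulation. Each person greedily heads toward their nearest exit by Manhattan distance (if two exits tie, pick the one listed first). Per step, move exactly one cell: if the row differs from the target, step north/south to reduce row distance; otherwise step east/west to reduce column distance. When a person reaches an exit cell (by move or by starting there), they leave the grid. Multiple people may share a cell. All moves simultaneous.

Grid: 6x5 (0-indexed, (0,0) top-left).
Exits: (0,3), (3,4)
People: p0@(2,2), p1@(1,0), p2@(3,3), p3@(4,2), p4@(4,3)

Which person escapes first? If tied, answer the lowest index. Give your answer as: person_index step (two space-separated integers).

Answer: 2 1

Derivation:
Step 1: p0:(2,2)->(1,2) | p1:(1,0)->(0,0) | p2:(3,3)->(3,4)->EXIT | p3:(4,2)->(3,2) | p4:(4,3)->(3,3)
Step 2: p0:(1,2)->(0,2) | p1:(0,0)->(0,1) | p2:escaped | p3:(3,2)->(3,3) | p4:(3,3)->(3,4)->EXIT
Step 3: p0:(0,2)->(0,3)->EXIT | p1:(0,1)->(0,2) | p2:escaped | p3:(3,3)->(3,4)->EXIT | p4:escaped
Step 4: p0:escaped | p1:(0,2)->(0,3)->EXIT | p2:escaped | p3:escaped | p4:escaped
Exit steps: [3, 4, 1, 3, 2]
First to escape: p2 at step 1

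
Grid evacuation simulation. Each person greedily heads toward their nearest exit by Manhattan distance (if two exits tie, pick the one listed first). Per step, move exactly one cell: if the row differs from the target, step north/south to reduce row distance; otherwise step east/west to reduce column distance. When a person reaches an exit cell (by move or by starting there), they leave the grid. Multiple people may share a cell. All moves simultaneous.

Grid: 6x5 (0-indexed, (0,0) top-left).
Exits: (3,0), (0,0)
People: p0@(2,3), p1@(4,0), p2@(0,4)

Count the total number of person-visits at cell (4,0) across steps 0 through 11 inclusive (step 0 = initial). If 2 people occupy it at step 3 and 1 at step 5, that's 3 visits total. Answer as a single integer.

Step 0: p0@(2,3) p1@(4,0) p2@(0,4) -> at (4,0): 1 [p1], cum=1
Step 1: p0@(3,3) p1@ESC p2@(0,3) -> at (4,0): 0 [-], cum=1
Step 2: p0@(3,2) p1@ESC p2@(0,2) -> at (4,0): 0 [-], cum=1
Step 3: p0@(3,1) p1@ESC p2@(0,1) -> at (4,0): 0 [-], cum=1
Step 4: p0@ESC p1@ESC p2@ESC -> at (4,0): 0 [-], cum=1
Total visits = 1

Answer: 1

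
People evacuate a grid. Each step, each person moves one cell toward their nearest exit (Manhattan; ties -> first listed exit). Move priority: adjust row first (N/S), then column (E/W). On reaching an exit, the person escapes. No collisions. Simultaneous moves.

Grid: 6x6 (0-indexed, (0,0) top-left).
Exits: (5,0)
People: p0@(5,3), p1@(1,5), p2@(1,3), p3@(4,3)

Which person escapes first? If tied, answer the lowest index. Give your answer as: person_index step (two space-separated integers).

Step 1: p0:(5,3)->(5,2) | p1:(1,5)->(2,5) | p2:(1,3)->(2,3) | p3:(4,3)->(5,3)
Step 2: p0:(5,2)->(5,1) | p1:(2,5)->(3,5) | p2:(2,3)->(3,3) | p3:(5,3)->(5,2)
Step 3: p0:(5,1)->(5,0)->EXIT | p1:(3,5)->(4,5) | p2:(3,3)->(4,3) | p3:(5,2)->(5,1)
Step 4: p0:escaped | p1:(4,5)->(5,5) | p2:(4,3)->(5,3) | p3:(5,1)->(5,0)->EXIT
Step 5: p0:escaped | p1:(5,5)->(5,4) | p2:(5,3)->(5,2) | p3:escaped
Step 6: p0:escaped | p1:(5,4)->(5,3) | p2:(5,2)->(5,1) | p3:escaped
Step 7: p0:escaped | p1:(5,3)->(5,2) | p2:(5,1)->(5,0)->EXIT | p3:escaped
Step 8: p0:escaped | p1:(5,2)->(5,1) | p2:escaped | p3:escaped
Step 9: p0:escaped | p1:(5,1)->(5,0)->EXIT | p2:escaped | p3:escaped
Exit steps: [3, 9, 7, 4]
First to escape: p0 at step 3

Answer: 0 3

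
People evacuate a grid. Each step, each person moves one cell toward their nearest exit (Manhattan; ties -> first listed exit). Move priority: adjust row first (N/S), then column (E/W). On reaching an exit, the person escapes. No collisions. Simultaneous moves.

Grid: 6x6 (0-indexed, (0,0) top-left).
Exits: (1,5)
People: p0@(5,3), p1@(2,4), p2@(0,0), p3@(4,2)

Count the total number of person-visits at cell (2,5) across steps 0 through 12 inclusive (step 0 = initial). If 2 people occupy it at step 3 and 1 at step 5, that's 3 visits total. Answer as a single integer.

Step 0: p0@(5,3) p1@(2,4) p2@(0,0) p3@(4,2) -> at (2,5): 0 [-], cum=0
Step 1: p0@(4,3) p1@(1,4) p2@(1,0) p3@(3,2) -> at (2,5): 0 [-], cum=0
Step 2: p0@(3,3) p1@ESC p2@(1,1) p3@(2,2) -> at (2,5): 0 [-], cum=0
Step 3: p0@(2,3) p1@ESC p2@(1,2) p3@(1,2) -> at (2,5): 0 [-], cum=0
Step 4: p0@(1,3) p1@ESC p2@(1,3) p3@(1,3) -> at (2,5): 0 [-], cum=0
Step 5: p0@(1,4) p1@ESC p2@(1,4) p3@(1,4) -> at (2,5): 0 [-], cum=0
Step 6: p0@ESC p1@ESC p2@ESC p3@ESC -> at (2,5): 0 [-], cum=0
Total visits = 0

Answer: 0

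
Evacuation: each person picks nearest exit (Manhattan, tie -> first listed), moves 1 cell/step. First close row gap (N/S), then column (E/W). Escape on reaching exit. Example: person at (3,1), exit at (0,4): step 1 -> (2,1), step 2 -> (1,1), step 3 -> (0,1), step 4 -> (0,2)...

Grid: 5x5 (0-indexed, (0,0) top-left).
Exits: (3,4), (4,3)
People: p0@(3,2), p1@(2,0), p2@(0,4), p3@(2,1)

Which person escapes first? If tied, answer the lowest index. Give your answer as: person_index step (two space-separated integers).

Step 1: p0:(3,2)->(3,3) | p1:(2,0)->(3,0) | p2:(0,4)->(1,4) | p3:(2,1)->(3,1)
Step 2: p0:(3,3)->(3,4)->EXIT | p1:(3,0)->(3,1) | p2:(1,4)->(2,4) | p3:(3,1)->(3,2)
Step 3: p0:escaped | p1:(3,1)->(3,2) | p2:(2,4)->(3,4)->EXIT | p3:(3,2)->(3,3)
Step 4: p0:escaped | p1:(3,2)->(3,3) | p2:escaped | p3:(3,3)->(3,4)->EXIT
Step 5: p0:escaped | p1:(3,3)->(3,4)->EXIT | p2:escaped | p3:escaped
Exit steps: [2, 5, 3, 4]
First to escape: p0 at step 2

Answer: 0 2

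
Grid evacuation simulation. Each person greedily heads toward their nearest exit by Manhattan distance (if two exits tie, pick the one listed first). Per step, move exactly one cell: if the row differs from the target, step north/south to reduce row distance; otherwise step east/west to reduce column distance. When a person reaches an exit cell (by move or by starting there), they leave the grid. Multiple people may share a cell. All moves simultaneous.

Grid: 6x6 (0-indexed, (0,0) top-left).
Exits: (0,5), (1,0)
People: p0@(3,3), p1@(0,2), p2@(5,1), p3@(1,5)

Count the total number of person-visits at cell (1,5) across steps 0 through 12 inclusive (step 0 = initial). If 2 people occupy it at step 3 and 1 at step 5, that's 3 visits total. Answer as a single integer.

Answer: 1

Derivation:
Step 0: p0@(3,3) p1@(0,2) p2@(5,1) p3@(1,5) -> at (1,5): 1 [p3], cum=1
Step 1: p0@(2,3) p1@(0,3) p2@(4,1) p3@ESC -> at (1,5): 0 [-], cum=1
Step 2: p0@(1,3) p1@(0,4) p2@(3,1) p3@ESC -> at (1,5): 0 [-], cum=1
Step 3: p0@(0,3) p1@ESC p2@(2,1) p3@ESC -> at (1,5): 0 [-], cum=1
Step 4: p0@(0,4) p1@ESC p2@(1,1) p3@ESC -> at (1,5): 0 [-], cum=1
Step 5: p0@ESC p1@ESC p2@ESC p3@ESC -> at (1,5): 0 [-], cum=1
Total visits = 1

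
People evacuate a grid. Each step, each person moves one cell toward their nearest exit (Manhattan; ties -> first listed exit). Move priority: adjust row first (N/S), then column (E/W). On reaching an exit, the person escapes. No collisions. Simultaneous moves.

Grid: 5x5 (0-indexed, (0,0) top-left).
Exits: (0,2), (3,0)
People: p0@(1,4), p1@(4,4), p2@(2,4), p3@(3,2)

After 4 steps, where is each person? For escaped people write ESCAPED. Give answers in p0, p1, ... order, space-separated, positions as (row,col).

Step 1: p0:(1,4)->(0,4) | p1:(4,4)->(3,4) | p2:(2,4)->(1,4) | p3:(3,2)->(3,1)
Step 2: p0:(0,4)->(0,3) | p1:(3,4)->(3,3) | p2:(1,4)->(0,4) | p3:(3,1)->(3,0)->EXIT
Step 3: p0:(0,3)->(0,2)->EXIT | p1:(3,3)->(3,2) | p2:(0,4)->(0,3) | p3:escaped
Step 4: p0:escaped | p1:(3,2)->(3,1) | p2:(0,3)->(0,2)->EXIT | p3:escaped

ESCAPED (3,1) ESCAPED ESCAPED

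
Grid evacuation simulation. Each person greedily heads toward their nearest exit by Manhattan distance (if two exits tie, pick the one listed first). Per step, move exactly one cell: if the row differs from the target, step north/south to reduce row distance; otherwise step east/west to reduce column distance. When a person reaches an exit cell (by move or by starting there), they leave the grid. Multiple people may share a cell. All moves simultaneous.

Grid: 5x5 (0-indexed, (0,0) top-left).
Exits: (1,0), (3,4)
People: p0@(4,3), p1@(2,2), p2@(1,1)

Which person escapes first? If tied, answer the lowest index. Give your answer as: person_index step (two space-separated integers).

Step 1: p0:(4,3)->(3,3) | p1:(2,2)->(1,2) | p2:(1,1)->(1,0)->EXIT
Step 2: p0:(3,3)->(3,4)->EXIT | p1:(1,2)->(1,1) | p2:escaped
Step 3: p0:escaped | p1:(1,1)->(1,0)->EXIT | p2:escaped
Exit steps: [2, 3, 1]
First to escape: p2 at step 1

Answer: 2 1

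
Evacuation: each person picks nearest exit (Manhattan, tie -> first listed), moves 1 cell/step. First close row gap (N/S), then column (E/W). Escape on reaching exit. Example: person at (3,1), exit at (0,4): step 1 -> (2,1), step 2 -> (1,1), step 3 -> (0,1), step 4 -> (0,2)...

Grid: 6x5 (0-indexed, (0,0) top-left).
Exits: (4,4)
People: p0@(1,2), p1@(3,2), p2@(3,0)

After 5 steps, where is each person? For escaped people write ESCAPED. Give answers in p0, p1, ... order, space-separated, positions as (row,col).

Step 1: p0:(1,2)->(2,2) | p1:(3,2)->(4,2) | p2:(3,0)->(4,0)
Step 2: p0:(2,2)->(3,2) | p1:(4,2)->(4,3) | p2:(4,0)->(4,1)
Step 3: p0:(3,2)->(4,2) | p1:(4,3)->(4,4)->EXIT | p2:(4,1)->(4,2)
Step 4: p0:(4,2)->(4,3) | p1:escaped | p2:(4,2)->(4,3)
Step 5: p0:(4,3)->(4,4)->EXIT | p1:escaped | p2:(4,3)->(4,4)->EXIT

ESCAPED ESCAPED ESCAPED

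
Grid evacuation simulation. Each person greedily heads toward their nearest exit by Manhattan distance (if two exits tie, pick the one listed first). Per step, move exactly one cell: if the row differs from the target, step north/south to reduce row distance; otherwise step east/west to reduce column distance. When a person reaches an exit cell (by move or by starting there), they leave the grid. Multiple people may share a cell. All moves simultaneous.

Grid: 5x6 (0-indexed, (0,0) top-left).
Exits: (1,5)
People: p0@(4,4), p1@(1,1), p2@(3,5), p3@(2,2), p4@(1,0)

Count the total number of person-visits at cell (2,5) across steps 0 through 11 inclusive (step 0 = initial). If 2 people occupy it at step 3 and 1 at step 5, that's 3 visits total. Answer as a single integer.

Answer: 1

Derivation:
Step 0: p0@(4,4) p1@(1,1) p2@(3,5) p3@(2,2) p4@(1,0) -> at (2,5): 0 [-], cum=0
Step 1: p0@(3,4) p1@(1,2) p2@(2,5) p3@(1,2) p4@(1,1) -> at (2,5): 1 [p2], cum=1
Step 2: p0@(2,4) p1@(1,3) p2@ESC p3@(1,3) p4@(1,2) -> at (2,5): 0 [-], cum=1
Step 3: p0@(1,4) p1@(1,4) p2@ESC p3@(1,4) p4@(1,3) -> at (2,5): 0 [-], cum=1
Step 4: p0@ESC p1@ESC p2@ESC p3@ESC p4@(1,4) -> at (2,5): 0 [-], cum=1
Step 5: p0@ESC p1@ESC p2@ESC p3@ESC p4@ESC -> at (2,5): 0 [-], cum=1
Total visits = 1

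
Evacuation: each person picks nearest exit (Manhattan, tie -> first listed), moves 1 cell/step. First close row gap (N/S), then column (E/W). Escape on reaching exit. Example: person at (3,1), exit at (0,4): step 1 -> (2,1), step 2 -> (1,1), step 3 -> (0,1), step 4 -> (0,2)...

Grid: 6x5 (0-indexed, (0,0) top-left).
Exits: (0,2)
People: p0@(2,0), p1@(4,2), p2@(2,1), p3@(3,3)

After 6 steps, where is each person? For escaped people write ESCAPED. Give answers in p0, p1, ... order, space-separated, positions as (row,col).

Step 1: p0:(2,0)->(1,0) | p1:(4,2)->(3,2) | p2:(2,1)->(1,1) | p3:(3,3)->(2,3)
Step 2: p0:(1,0)->(0,0) | p1:(3,2)->(2,2) | p2:(1,1)->(0,1) | p3:(2,3)->(1,3)
Step 3: p0:(0,0)->(0,1) | p1:(2,2)->(1,2) | p2:(0,1)->(0,2)->EXIT | p3:(1,3)->(0,3)
Step 4: p0:(0,1)->(0,2)->EXIT | p1:(1,2)->(0,2)->EXIT | p2:escaped | p3:(0,3)->(0,2)->EXIT

ESCAPED ESCAPED ESCAPED ESCAPED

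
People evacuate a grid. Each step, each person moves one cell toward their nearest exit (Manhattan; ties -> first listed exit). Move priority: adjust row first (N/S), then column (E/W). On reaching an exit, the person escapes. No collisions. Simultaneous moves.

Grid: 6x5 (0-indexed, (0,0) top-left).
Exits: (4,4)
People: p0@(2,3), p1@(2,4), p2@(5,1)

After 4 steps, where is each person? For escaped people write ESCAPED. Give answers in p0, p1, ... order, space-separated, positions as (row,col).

Step 1: p0:(2,3)->(3,3) | p1:(2,4)->(3,4) | p2:(5,1)->(4,1)
Step 2: p0:(3,3)->(4,3) | p1:(3,4)->(4,4)->EXIT | p2:(4,1)->(4,2)
Step 3: p0:(4,3)->(4,4)->EXIT | p1:escaped | p2:(4,2)->(4,3)
Step 4: p0:escaped | p1:escaped | p2:(4,3)->(4,4)->EXIT

ESCAPED ESCAPED ESCAPED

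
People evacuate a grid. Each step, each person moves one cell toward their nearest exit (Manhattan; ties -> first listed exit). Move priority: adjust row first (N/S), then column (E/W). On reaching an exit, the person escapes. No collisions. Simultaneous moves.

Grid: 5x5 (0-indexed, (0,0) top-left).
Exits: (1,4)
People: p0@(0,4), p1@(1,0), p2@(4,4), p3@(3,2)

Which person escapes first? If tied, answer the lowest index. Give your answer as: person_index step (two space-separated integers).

Step 1: p0:(0,4)->(1,4)->EXIT | p1:(1,0)->(1,1) | p2:(4,4)->(3,4) | p3:(3,2)->(2,2)
Step 2: p0:escaped | p1:(1,1)->(1,2) | p2:(3,4)->(2,4) | p3:(2,2)->(1,2)
Step 3: p0:escaped | p1:(1,2)->(1,3) | p2:(2,4)->(1,4)->EXIT | p3:(1,2)->(1,3)
Step 4: p0:escaped | p1:(1,3)->(1,4)->EXIT | p2:escaped | p3:(1,3)->(1,4)->EXIT
Exit steps: [1, 4, 3, 4]
First to escape: p0 at step 1

Answer: 0 1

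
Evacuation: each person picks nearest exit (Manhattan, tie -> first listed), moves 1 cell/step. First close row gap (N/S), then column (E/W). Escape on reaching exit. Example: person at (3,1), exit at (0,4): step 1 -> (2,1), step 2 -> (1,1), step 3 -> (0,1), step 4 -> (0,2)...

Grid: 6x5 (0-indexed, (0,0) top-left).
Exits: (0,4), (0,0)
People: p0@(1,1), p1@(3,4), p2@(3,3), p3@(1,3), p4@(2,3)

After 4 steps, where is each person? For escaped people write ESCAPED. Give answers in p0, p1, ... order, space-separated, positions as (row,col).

Step 1: p0:(1,1)->(0,1) | p1:(3,4)->(2,4) | p2:(3,3)->(2,3) | p3:(1,3)->(0,3) | p4:(2,3)->(1,3)
Step 2: p0:(0,1)->(0,0)->EXIT | p1:(2,4)->(1,4) | p2:(2,3)->(1,3) | p3:(0,3)->(0,4)->EXIT | p4:(1,3)->(0,3)
Step 3: p0:escaped | p1:(1,4)->(0,4)->EXIT | p2:(1,3)->(0,3) | p3:escaped | p4:(0,3)->(0,4)->EXIT
Step 4: p0:escaped | p1:escaped | p2:(0,3)->(0,4)->EXIT | p3:escaped | p4:escaped

ESCAPED ESCAPED ESCAPED ESCAPED ESCAPED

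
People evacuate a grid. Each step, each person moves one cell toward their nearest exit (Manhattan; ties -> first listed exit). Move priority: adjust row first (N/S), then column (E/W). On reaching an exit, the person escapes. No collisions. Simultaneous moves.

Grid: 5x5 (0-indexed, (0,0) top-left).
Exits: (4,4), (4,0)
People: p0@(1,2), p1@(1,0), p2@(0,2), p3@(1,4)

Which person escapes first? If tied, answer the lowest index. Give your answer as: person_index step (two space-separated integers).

Step 1: p0:(1,2)->(2,2) | p1:(1,0)->(2,0) | p2:(0,2)->(1,2) | p3:(1,4)->(2,4)
Step 2: p0:(2,2)->(3,2) | p1:(2,0)->(3,0) | p2:(1,2)->(2,2) | p3:(2,4)->(3,4)
Step 3: p0:(3,2)->(4,2) | p1:(3,0)->(4,0)->EXIT | p2:(2,2)->(3,2) | p3:(3,4)->(4,4)->EXIT
Step 4: p0:(4,2)->(4,3) | p1:escaped | p2:(3,2)->(4,2) | p3:escaped
Step 5: p0:(4,3)->(4,4)->EXIT | p1:escaped | p2:(4,2)->(4,3) | p3:escaped
Step 6: p0:escaped | p1:escaped | p2:(4,3)->(4,4)->EXIT | p3:escaped
Exit steps: [5, 3, 6, 3]
First to escape: p1 at step 3

Answer: 1 3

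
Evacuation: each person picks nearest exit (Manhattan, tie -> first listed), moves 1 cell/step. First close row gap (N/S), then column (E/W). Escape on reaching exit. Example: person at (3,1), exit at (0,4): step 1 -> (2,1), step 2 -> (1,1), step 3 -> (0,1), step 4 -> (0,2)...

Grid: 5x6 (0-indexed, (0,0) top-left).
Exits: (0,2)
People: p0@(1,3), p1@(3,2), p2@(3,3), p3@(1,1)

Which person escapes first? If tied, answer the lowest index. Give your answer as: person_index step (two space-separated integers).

Step 1: p0:(1,3)->(0,3) | p1:(3,2)->(2,2) | p2:(3,3)->(2,3) | p3:(1,1)->(0,1)
Step 2: p0:(0,3)->(0,2)->EXIT | p1:(2,2)->(1,2) | p2:(2,3)->(1,3) | p3:(0,1)->(0,2)->EXIT
Step 3: p0:escaped | p1:(1,2)->(0,2)->EXIT | p2:(1,3)->(0,3) | p3:escaped
Step 4: p0:escaped | p1:escaped | p2:(0,3)->(0,2)->EXIT | p3:escaped
Exit steps: [2, 3, 4, 2]
First to escape: p0 at step 2

Answer: 0 2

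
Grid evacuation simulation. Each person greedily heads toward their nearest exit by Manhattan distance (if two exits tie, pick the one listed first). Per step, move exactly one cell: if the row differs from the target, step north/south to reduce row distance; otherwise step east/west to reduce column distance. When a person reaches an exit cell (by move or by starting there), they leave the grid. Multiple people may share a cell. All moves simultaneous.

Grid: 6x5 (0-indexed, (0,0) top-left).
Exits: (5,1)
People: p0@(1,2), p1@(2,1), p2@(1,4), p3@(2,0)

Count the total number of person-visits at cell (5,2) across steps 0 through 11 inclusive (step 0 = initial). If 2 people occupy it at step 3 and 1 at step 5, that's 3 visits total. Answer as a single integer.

Step 0: p0@(1,2) p1@(2,1) p2@(1,4) p3@(2,0) -> at (5,2): 0 [-], cum=0
Step 1: p0@(2,2) p1@(3,1) p2@(2,4) p3@(3,0) -> at (5,2): 0 [-], cum=0
Step 2: p0@(3,2) p1@(4,1) p2@(3,4) p3@(4,0) -> at (5,2): 0 [-], cum=0
Step 3: p0@(4,2) p1@ESC p2@(4,4) p3@(5,0) -> at (5,2): 0 [-], cum=0
Step 4: p0@(5,2) p1@ESC p2@(5,4) p3@ESC -> at (5,2): 1 [p0], cum=1
Step 5: p0@ESC p1@ESC p2@(5,3) p3@ESC -> at (5,2): 0 [-], cum=1
Step 6: p0@ESC p1@ESC p2@(5,2) p3@ESC -> at (5,2): 1 [p2], cum=2
Step 7: p0@ESC p1@ESC p2@ESC p3@ESC -> at (5,2): 0 [-], cum=2
Total visits = 2

Answer: 2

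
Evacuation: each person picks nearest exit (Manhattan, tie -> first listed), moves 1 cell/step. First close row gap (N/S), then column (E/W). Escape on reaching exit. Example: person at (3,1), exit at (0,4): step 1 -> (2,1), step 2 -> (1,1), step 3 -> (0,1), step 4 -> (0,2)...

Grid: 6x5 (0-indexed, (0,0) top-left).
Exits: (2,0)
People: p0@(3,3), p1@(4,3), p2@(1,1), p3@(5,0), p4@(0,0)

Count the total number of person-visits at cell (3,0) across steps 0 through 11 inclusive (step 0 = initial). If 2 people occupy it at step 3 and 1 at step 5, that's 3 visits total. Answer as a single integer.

Step 0: p0@(3,3) p1@(4,3) p2@(1,1) p3@(5,0) p4@(0,0) -> at (3,0): 0 [-], cum=0
Step 1: p0@(2,3) p1@(3,3) p2@(2,1) p3@(4,0) p4@(1,0) -> at (3,0): 0 [-], cum=0
Step 2: p0@(2,2) p1@(2,3) p2@ESC p3@(3,0) p4@ESC -> at (3,0): 1 [p3], cum=1
Step 3: p0@(2,1) p1@(2,2) p2@ESC p3@ESC p4@ESC -> at (3,0): 0 [-], cum=1
Step 4: p0@ESC p1@(2,1) p2@ESC p3@ESC p4@ESC -> at (3,0): 0 [-], cum=1
Step 5: p0@ESC p1@ESC p2@ESC p3@ESC p4@ESC -> at (3,0): 0 [-], cum=1
Total visits = 1

Answer: 1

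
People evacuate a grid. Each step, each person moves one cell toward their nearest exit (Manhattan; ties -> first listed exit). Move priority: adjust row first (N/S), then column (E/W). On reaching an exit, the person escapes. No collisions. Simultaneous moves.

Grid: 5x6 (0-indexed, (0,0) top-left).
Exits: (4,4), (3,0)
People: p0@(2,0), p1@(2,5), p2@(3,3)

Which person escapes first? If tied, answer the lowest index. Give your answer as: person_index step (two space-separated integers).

Answer: 0 1

Derivation:
Step 1: p0:(2,0)->(3,0)->EXIT | p1:(2,5)->(3,5) | p2:(3,3)->(4,3)
Step 2: p0:escaped | p1:(3,5)->(4,5) | p2:(4,3)->(4,4)->EXIT
Step 3: p0:escaped | p1:(4,5)->(4,4)->EXIT | p2:escaped
Exit steps: [1, 3, 2]
First to escape: p0 at step 1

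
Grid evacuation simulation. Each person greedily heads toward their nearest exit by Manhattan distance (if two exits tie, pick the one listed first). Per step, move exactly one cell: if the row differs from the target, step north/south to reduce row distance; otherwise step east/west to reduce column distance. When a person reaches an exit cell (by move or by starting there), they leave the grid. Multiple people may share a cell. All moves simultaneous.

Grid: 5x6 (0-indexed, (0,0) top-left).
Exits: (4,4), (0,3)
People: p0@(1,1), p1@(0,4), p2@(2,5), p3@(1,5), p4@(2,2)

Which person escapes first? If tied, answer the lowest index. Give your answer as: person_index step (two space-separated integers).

Step 1: p0:(1,1)->(0,1) | p1:(0,4)->(0,3)->EXIT | p2:(2,5)->(3,5) | p3:(1,5)->(0,5) | p4:(2,2)->(1,2)
Step 2: p0:(0,1)->(0,2) | p1:escaped | p2:(3,5)->(4,5) | p3:(0,5)->(0,4) | p4:(1,2)->(0,2)
Step 3: p0:(0,2)->(0,3)->EXIT | p1:escaped | p2:(4,5)->(4,4)->EXIT | p3:(0,4)->(0,3)->EXIT | p4:(0,2)->(0,3)->EXIT
Exit steps: [3, 1, 3, 3, 3]
First to escape: p1 at step 1

Answer: 1 1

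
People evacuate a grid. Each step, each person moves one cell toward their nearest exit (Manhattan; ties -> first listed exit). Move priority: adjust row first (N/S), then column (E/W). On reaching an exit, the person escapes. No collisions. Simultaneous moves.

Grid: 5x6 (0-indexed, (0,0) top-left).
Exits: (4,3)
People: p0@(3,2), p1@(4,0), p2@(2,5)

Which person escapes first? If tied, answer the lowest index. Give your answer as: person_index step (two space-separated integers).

Answer: 0 2

Derivation:
Step 1: p0:(3,2)->(4,2) | p1:(4,0)->(4,1) | p2:(2,5)->(3,5)
Step 2: p0:(4,2)->(4,3)->EXIT | p1:(4,1)->(4,2) | p2:(3,5)->(4,5)
Step 3: p0:escaped | p1:(4,2)->(4,3)->EXIT | p2:(4,5)->(4,4)
Step 4: p0:escaped | p1:escaped | p2:(4,4)->(4,3)->EXIT
Exit steps: [2, 3, 4]
First to escape: p0 at step 2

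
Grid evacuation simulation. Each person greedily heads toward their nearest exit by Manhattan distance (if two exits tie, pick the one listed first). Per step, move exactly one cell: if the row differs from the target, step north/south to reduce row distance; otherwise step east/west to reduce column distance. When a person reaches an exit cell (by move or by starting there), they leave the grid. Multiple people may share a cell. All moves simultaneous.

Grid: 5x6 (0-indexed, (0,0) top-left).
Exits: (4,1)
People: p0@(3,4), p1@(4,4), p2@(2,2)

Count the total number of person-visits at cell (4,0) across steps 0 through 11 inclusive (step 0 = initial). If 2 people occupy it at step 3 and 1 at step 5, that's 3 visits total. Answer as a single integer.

Step 0: p0@(3,4) p1@(4,4) p2@(2,2) -> at (4,0): 0 [-], cum=0
Step 1: p0@(4,4) p1@(4,3) p2@(3,2) -> at (4,0): 0 [-], cum=0
Step 2: p0@(4,3) p1@(4,2) p2@(4,2) -> at (4,0): 0 [-], cum=0
Step 3: p0@(4,2) p1@ESC p2@ESC -> at (4,0): 0 [-], cum=0
Step 4: p0@ESC p1@ESC p2@ESC -> at (4,0): 0 [-], cum=0
Total visits = 0

Answer: 0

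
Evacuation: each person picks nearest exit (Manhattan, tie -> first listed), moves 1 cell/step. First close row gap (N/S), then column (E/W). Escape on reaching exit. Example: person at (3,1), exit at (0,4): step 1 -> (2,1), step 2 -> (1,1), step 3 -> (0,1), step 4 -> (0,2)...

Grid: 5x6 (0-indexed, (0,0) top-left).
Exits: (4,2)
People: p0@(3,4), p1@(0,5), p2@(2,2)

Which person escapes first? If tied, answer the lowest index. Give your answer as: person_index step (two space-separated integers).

Answer: 2 2

Derivation:
Step 1: p0:(3,4)->(4,4) | p1:(0,5)->(1,5) | p2:(2,2)->(3,2)
Step 2: p0:(4,4)->(4,3) | p1:(1,5)->(2,5) | p2:(3,2)->(4,2)->EXIT
Step 3: p0:(4,3)->(4,2)->EXIT | p1:(2,5)->(3,5) | p2:escaped
Step 4: p0:escaped | p1:(3,5)->(4,5) | p2:escaped
Step 5: p0:escaped | p1:(4,5)->(4,4) | p2:escaped
Step 6: p0:escaped | p1:(4,4)->(4,3) | p2:escaped
Step 7: p0:escaped | p1:(4,3)->(4,2)->EXIT | p2:escaped
Exit steps: [3, 7, 2]
First to escape: p2 at step 2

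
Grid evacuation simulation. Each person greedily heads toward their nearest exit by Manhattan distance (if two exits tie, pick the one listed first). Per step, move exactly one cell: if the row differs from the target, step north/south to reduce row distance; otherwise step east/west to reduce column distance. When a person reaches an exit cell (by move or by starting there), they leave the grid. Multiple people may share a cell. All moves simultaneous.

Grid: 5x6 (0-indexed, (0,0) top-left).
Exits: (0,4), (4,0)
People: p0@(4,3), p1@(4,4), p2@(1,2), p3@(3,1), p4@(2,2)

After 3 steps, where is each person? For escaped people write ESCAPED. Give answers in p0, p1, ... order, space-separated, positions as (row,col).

Step 1: p0:(4,3)->(4,2) | p1:(4,4)->(3,4) | p2:(1,2)->(0,2) | p3:(3,1)->(4,1) | p4:(2,2)->(1,2)
Step 2: p0:(4,2)->(4,1) | p1:(3,4)->(2,4) | p2:(0,2)->(0,3) | p3:(4,1)->(4,0)->EXIT | p4:(1,2)->(0,2)
Step 3: p0:(4,1)->(4,0)->EXIT | p1:(2,4)->(1,4) | p2:(0,3)->(0,4)->EXIT | p3:escaped | p4:(0,2)->(0,3)

ESCAPED (1,4) ESCAPED ESCAPED (0,3)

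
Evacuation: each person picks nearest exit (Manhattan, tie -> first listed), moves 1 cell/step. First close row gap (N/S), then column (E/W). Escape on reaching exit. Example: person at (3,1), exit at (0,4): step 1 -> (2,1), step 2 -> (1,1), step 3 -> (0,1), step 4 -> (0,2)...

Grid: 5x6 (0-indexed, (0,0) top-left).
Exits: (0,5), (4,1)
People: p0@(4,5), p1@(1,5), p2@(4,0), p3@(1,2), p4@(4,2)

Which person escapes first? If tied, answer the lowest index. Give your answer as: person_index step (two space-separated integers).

Answer: 1 1

Derivation:
Step 1: p0:(4,5)->(3,5) | p1:(1,5)->(0,5)->EXIT | p2:(4,0)->(4,1)->EXIT | p3:(1,2)->(0,2) | p4:(4,2)->(4,1)->EXIT
Step 2: p0:(3,5)->(2,5) | p1:escaped | p2:escaped | p3:(0,2)->(0,3) | p4:escaped
Step 3: p0:(2,5)->(1,5) | p1:escaped | p2:escaped | p3:(0,3)->(0,4) | p4:escaped
Step 4: p0:(1,5)->(0,5)->EXIT | p1:escaped | p2:escaped | p3:(0,4)->(0,5)->EXIT | p4:escaped
Exit steps: [4, 1, 1, 4, 1]
First to escape: p1 at step 1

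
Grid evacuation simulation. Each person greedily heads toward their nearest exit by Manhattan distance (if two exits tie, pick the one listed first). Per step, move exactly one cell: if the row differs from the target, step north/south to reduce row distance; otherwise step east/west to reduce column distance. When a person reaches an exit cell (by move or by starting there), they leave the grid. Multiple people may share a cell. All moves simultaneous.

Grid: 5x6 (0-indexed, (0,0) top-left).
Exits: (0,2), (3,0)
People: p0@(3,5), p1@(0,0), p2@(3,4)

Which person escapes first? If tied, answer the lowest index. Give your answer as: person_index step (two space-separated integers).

Step 1: p0:(3,5)->(3,4) | p1:(0,0)->(0,1) | p2:(3,4)->(3,3)
Step 2: p0:(3,4)->(3,3) | p1:(0,1)->(0,2)->EXIT | p2:(3,3)->(3,2)
Step 3: p0:(3,3)->(3,2) | p1:escaped | p2:(3,2)->(3,1)
Step 4: p0:(3,2)->(3,1) | p1:escaped | p2:(3,1)->(3,0)->EXIT
Step 5: p0:(3,1)->(3,0)->EXIT | p1:escaped | p2:escaped
Exit steps: [5, 2, 4]
First to escape: p1 at step 2

Answer: 1 2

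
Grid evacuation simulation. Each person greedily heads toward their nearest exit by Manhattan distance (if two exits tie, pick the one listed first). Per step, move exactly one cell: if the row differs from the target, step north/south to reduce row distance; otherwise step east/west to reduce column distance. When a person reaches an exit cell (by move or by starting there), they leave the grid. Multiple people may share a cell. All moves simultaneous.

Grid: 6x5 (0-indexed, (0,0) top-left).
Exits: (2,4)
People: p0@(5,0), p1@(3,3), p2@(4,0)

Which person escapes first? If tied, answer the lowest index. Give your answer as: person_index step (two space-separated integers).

Answer: 1 2

Derivation:
Step 1: p0:(5,0)->(4,0) | p1:(3,3)->(2,3) | p2:(4,0)->(3,0)
Step 2: p0:(4,0)->(3,0) | p1:(2,3)->(2,4)->EXIT | p2:(3,0)->(2,0)
Step 3: p0:(3,0)->(2,0) | p1:escaped | p2:(2,0)->(2,1)
Step 4: p0:(2,0)->(2,1) | p1:escaped | p2:(2,1)->(2,2)
Step 5: p0:(2,1)->(2,2) | p1:escaped | p2:(2,2)->(2,3)
Step 6: p0:(2,2)->(2,3) | p1:escaped | p2:(2,3)->(2,4)->EXIT
Step 7: p0:(2,3)->(2,4)->EXIT | p1:escaped | p2:escaped
Exit steps: [7, 2, 6]
First to escape: p1 at step 2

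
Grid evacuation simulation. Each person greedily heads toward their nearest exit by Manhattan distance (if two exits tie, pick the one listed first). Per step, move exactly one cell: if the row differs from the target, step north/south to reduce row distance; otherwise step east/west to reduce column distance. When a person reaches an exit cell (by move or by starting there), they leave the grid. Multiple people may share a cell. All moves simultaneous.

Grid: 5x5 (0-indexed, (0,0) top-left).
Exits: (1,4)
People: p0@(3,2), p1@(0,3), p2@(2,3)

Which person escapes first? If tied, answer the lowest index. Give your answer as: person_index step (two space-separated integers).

Answer: 1 2

Derivation:
Step 1: p0:(3,2)->(2,2) | p1:(0,3)->(1,3) | p2:(2,3)->(1,3)
Step 2: p0:(2,2)->(1,2) | p1:(1,3)->(1,4)->EXIT | p2:(1,3)->(1,4)->EXIT
Step 3: p0:(1,2)->(1,3) | p1:escaped | p2:escaped
Step 4: p0:(1,3)->(1,4)->EXIT | p1:escaped | p2:escaped
Exit steps: [4, 2, 2]
First to escape: p1 at step 2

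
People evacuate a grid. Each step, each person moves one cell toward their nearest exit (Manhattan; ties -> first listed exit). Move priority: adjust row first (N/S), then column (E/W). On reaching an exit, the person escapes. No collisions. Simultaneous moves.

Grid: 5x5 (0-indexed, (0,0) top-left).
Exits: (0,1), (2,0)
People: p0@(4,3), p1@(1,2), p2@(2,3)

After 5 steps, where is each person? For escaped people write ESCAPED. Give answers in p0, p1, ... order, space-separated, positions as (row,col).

Step 1: p0:(4,3)->(3,3) | p1:(1,2)->(0,2) | p2:(2,3)->(2,2)
Step 2: p0:(3,3)->(2,3) | p1:(0,2)->(0,1)->EXIT | p2:(2,2)->(2,1)
Step 3: p0:(2,3)->(2,2) | p1:escaped | p2:(2,1)->(2,0)->EXIT
Step 4: p0:(2,2)->(2,1) | p1:escaped | p2:escaped
Step 5: p0:(2,1)->(2,0)->EXIT | p1:escaped | p2:escaped

ESCAPED ESCAPED ESCAPED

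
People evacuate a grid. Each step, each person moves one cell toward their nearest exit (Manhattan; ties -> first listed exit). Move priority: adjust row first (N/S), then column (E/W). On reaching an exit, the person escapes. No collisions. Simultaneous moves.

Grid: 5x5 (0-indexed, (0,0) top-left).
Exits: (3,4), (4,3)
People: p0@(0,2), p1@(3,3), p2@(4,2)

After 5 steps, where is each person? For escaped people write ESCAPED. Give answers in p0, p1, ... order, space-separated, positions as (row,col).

Step 1: p0:(0,2)->(1,2) | p1:(3,3)->(3,4)->EXIT | p2:(4,2)->(4,3)->EXIT
Step 2: p0:(1,2)->(2,2) | p1:escaped | p2:escaped
Step 3: p0:(2,2)->(3,2) | p1:escaped | p2:escaped
Step 4: p0:(3,2)->(3,3) | p1:escaped | p2:escaped
Step 5: p0:(3,3)->(3,4)->EXIT | p1:escaped | p2:escaped

ESCAPED ESCAPED ESCAPED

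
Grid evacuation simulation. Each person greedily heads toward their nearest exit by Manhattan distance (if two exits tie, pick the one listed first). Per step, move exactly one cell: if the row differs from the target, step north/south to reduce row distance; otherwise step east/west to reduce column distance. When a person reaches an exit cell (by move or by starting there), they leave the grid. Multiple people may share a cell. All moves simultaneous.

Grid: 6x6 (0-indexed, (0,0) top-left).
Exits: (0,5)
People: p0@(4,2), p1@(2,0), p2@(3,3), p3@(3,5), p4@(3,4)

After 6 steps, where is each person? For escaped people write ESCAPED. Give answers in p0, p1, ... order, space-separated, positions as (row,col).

Step 1: p0:(4,2)->(3,2) | p1:(2,0)->(1,0) | p2:(3,3)->(2,3) | p3:(3,5)->(2,5) | p4:(3,4)->(2,4)
Step 2: p0:(3,2)->(2,2) | p1:(1,0)->(0,0) | p2:(2,3)->(1,3) | p3:(2,5)->(1,5) | p4:(2,4)->(1,4)
Step 3: p0:(2,2)->(1,2) | p1:(0,0)->(0,1) | p2:(1,3)->(0,3) | p3:(1,5)->(0,5)->EXIT | p4:(1,4)->(0,4)
Step 4: p0:(1,2)->(0,2) | p1:(0,1)->(0,2) | p2:(0,3)->(0,4) | p3:escaped | p4:(0,4)->(0,5)->EXIT
Step 5: p0:(0,2)->(0,3) | p1:(0,2)->(0,3) | p2:(0,4)->(0,5)->EXIT | p3:escaped | p4:escaped
Step 6: p0:(0,3)->(0,4) | p1:(0,3)->(0,4) | p2:escaped | p3:escaped | p4:escaped

(0,4) (0,4) ESCAPED ESCAPED ESCAPED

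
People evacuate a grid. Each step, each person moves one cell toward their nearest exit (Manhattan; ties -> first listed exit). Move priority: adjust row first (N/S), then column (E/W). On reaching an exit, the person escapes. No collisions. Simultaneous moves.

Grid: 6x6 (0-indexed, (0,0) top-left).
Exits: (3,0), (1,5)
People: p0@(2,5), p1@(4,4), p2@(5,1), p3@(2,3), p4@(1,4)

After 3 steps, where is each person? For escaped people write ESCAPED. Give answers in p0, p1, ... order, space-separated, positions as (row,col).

Step 1: p0:(2,5)->(1,5)->EXIT | p1:(4,4)->(3,4) | p2:(5,1)->(4,1) | p3:(2,3)->(1,3) | p4:(1,4)->(1,5)->EXIT
Step 2: p0:escaped | p1:(3,4)->(2,4) | p2:(4,1)->(3,1) | p3:(1,3)->(1,4) | p4:escaped
Step 3: p0:escaped | p1:(2,4)->(1,4) | p2:(3,1)->(3,0)->EXIT | p3:(1,4)->(1,5)->EXIT | p4:escaped

ESCAPED (1,4) ESCAPED ESCAPED ESCAPED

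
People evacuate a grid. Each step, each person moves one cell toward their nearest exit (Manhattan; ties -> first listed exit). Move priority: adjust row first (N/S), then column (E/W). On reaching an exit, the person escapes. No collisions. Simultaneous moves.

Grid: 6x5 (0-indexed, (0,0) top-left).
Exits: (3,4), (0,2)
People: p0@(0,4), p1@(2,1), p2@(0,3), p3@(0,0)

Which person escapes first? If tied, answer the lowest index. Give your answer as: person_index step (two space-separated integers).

Step 1: p0:(0,4)->(0,3) | p1:(2,1)->(1,1) | p2:(0,3)->(0,2)->EXIT | p3:(0,0)->(0,1)
Step 2: p0:(0,3)->(0,2)->EXIT | p1:(1,1)->(0,1) | p2:escaped | p3:(0,1)->(0,2)->EXIT
Step 3: p0:escaped | p1:(0,1)->(0,2)->EXIT | p2:escaped | p3:escaped
Exit steps: [2, 3, 1, 2]
First to escape: p2 at step 1

Answer: 2 1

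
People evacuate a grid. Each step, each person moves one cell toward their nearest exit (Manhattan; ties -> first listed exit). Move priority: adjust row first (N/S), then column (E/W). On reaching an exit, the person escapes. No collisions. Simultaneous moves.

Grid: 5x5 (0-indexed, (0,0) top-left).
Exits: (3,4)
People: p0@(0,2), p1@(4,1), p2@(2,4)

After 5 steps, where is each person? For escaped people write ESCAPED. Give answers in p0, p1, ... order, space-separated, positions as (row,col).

Step 1: p0:(0,2)->(1,2) | p1:(4,1)->(3,1) | p2:(2,4)->(3,4)->EXIT
Step 2: p0:(1,2)->(2,2) | p1:(3,1)->(3,2) | p2:escaped
Step 3: p0:(2,2)->(3,2) | p1:(3,2)->(3,3) | p2:escaped
Step 4: p0:(3,2)->(3,3) | p1:(3,3)->(3,4)->EXIT | p2:escaped
Step 5: p0:(3,3)->(3,4)->EXIT | p1:escaped | p2:escaped

ESCAPED ESCAPED ESCAPED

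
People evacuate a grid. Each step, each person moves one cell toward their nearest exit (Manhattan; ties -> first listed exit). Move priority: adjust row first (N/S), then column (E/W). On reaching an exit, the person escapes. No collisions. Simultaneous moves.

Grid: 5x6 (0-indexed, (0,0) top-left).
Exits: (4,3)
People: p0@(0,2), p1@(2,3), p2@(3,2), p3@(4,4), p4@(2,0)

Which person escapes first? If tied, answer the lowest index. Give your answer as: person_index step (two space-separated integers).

Step 1: p0:(0,2)->(1,2) | p1:(2,3)->(3,3) | p2:(3,2)->(4,2) | p3:(4,4)->(4,3)->EXIT | p4:(2,0)->(3,0)
Step 2: p0:(1,2)->(2,2) | p1:(3,3)->(4,3)->EXIT | p2:(4,2)->(4,3)->EXIT | p3:escaped | p4:(3,0)->(4,0)
Step 3: p0:(2,2)->(3,2) | p1:escaped | p2:escaped | p3:escaped | p4:(4,0)->(4,1)
Step 4: p0:(3,2)->(4,2) | p1:escaped | p2:escaped | p3:escaped | p4:(4,1)->(4,2)
Step 5: p0:(4,2)->(4,3)->EXIT | p1:escaped | p2:escaped | p3:escaped | p4:(4,2)->(4,3)->EXIT
Exit steps: [5, 2, 2, 1, 5]
First to escape: p3 at step 1

Answer: 3 1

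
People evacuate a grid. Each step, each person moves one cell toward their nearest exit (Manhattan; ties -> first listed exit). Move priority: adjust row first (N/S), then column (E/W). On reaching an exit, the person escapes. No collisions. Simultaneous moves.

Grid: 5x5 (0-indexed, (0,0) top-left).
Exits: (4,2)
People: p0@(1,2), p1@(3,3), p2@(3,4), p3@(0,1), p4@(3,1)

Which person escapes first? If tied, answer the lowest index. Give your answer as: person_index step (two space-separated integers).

Answer: 1 2

Derivation:
Step 1: p0:(1,2)->(2,2) | p1:(3,3)->(4,3) | p2:(3,4)->(4,4) | p3:(0,1)->(1,1) | p4:(3,1)->(4,1)
Step 2: p0:(2,2)->(3,2) | p1:(4,3)->(4,2)->EXIT | p2:(4,4)->(4,3) | p3:(1,1)->(2,1) | p4:(4,1)->(4,2)->EXIT
Step 3: p0:(3,2)->(4,2)->EXIT | p1:escaped | p2:(4,3)->(4,2)->EXIT | p3:(2,1)->(3,1) | p4:escaped
Step 4: p0:escaped | p1:escaped | p2:escaped | p3:(3,1)->(4,1) | p4:escaped
Step 5: p0:escaped | p1:escaped | p2:escaped | p3:(4,1)->(4,2)->EXIT | p4:escaped
Exit steps: [3, 2, 3, 5, 2]
First to escape: p1 at step 2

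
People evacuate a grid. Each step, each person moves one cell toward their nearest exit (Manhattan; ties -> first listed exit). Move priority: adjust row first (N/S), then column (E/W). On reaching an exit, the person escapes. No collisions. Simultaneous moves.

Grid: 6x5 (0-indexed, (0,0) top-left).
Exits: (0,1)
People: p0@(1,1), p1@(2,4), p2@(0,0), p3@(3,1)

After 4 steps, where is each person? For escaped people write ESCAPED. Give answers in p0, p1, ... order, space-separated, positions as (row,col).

Step 1: p0:(1,1)->(0,1)->EXIT | p1:(2,4)->(1,4) | p2:(0,0)->(0,1)->EXIT | p3:(3,1)->(2,1)
Step 2: p0:escaped | p1:(1,4)->(0,4) | p2:escaped | p3:(2,1)->(1,1)
Step 3: p0:escaped | p1:(0,4)->(0,3) | p2:escaped | p3:(1,1)->(0,1)->EXIT
Step 4: p0:escaped | p1:(0,3)->(0,2) | p2:escaped | p3:escaped

ESCAPED (0,2) ESCAPED ESCAPED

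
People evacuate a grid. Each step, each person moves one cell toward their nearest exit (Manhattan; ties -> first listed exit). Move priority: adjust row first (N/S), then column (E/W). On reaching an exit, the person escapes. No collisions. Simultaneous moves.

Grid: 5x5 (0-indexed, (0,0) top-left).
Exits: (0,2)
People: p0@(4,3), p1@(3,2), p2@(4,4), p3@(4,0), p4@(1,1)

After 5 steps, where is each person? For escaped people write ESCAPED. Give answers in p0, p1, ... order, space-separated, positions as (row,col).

Step 1: p0:(4,3)->(3,3) | p1:(3,2)->(2,2) | p2:(4,4)->(3,4) | p3:(4,0)->(3,0) | p4:(1,1)->(0,1)
Step 2: p0:(3,3)->(2,3) | p1:(2,2)->(1,2) | p2:(3,4)->(2,4) | p3:(3,0)->(2,0) | p4:(0,1)->(0,2)->EXIT
Step 3: p0:(2,3)->(1,3) | p1:(1,2)->(0,2)->EXIT | p2:(2,4)->(1,4) | p3:(2,0)->(1,0) | p4:escaped
Step 4: p0:(1,3)->(0,3) | p1:escaped | p2:(1,4)->(0,4) | p3:(1,0)->(0,0) | p4:escaped
Step 5: p0:(0,3)->(0,2)->EXIT | p1:escaped | p2:(0,4)->(0,3) | p3:(0,0)->(0,1) | p4:escaped

ESCAPED ESCAPED (0,3) (0,1) ESCAPED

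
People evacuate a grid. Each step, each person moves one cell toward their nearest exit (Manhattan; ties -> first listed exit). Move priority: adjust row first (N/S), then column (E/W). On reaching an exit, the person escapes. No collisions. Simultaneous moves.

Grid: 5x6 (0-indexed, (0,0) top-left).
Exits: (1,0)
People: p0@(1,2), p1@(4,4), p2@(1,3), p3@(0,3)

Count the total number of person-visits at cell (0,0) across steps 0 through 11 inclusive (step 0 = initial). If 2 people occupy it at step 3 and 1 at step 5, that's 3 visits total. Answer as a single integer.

Answer: 0

Derivation:
Step 0: p0@(1,2) p1@(4,4) p2@(1,3) p3@(0,3) -> at (0,0): 0 [-], cum=0
Step 1: p0@(1,1) p1@(3,4) p2@(1,2) p3@(1,3) -> at (0,0): 0 [-], cum=0
Step 2: p0@ESC p1@(2,4) p2@(1,1) p3@(1,2) -> at (0,0): 0 [-], cum=0
Step 3: p0@ESC p1@(1,4) p2@ESC p3@(1,1) -> at (0,0): 0 [-], cum=0
Step 4: p0@ESC p1@(1,3) p2@ESC p3@ESC -> at (0,0): 0 [-], cum=0
Step 5: p0@ESC p1@(1,2) p2@ESC p3@ESC -> at (0,0): 0 [-], cum=0
Step 6: p0@ESC p1@(1,1) p2@ESC p3@ESC -> at (0,0): 0 [-], cum=0
Step 7: p0@ESC p1@ESC p2@ESC p3@ESC -> at (0,0): 0 [-], cum=0
Total visits = 0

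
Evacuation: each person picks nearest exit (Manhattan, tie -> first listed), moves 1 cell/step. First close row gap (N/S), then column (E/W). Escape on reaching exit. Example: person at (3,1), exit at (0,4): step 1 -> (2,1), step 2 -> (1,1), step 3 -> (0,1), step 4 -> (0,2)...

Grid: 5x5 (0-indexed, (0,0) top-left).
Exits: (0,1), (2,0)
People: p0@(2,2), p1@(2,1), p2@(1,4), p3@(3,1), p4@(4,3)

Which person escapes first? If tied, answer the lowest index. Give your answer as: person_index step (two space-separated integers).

Step 1: p0:(2,2)->(2,1) | p1:(2,1)->(2,0)->EXIT | p2:(1,4)->(0,4) | p3:(3,1)->(2,1) | p4:(4,3)->(3,3)
Step 2: p0:(2,1)->(2,0)->EXIT | p1:escaped | p2:(0,4)->(0,3) | p3:(2,1)->(2,0)->EXIT | p4:(3,3)->(2,3)
Step 3: p0:escaped | p1:escaped | p2:(0,3)->(0,2) | p3:escaped | p4:(2,3)->(2,2)
Step 4: p0:escaped | p1:escaped | p2:(0,2)->(0,1)->EXIT | p3:escaped | p4:(2,2)->(2,1)
Step 5: p0:escaped | p1:escaped | p2:escaped | p3:escaped | p4:(2,1)->(2,0)->EXIT
Exit steps: [2, 1, 4, 2, 5]
First to escape: p1 at step 1

Answer: 1 1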